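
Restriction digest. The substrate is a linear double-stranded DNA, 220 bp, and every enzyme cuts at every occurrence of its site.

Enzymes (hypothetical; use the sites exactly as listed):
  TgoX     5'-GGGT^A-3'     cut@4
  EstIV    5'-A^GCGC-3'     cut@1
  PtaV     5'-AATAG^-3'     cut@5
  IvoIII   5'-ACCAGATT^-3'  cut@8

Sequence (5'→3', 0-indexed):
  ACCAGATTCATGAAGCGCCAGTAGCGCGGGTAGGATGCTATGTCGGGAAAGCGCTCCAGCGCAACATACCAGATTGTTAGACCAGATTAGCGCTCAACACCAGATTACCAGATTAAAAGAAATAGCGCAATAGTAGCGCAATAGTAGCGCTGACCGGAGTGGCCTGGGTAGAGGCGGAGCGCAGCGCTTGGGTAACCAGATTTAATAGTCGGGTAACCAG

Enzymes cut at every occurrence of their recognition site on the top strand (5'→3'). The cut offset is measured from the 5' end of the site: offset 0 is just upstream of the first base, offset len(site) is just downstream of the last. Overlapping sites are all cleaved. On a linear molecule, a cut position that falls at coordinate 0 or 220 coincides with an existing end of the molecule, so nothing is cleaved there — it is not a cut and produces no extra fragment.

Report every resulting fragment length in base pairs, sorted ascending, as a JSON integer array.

[1,1,2,2,5,6,6,6,6,8,8,8,8,8,9,9,9,9,10,10,13,17,17,19,23]

Scan for sites:
  TgoX GGGTA/4: at [27, 165, 189, 210] ⇒ [31, 169, 193, 214]
  EstIV AGCGC/1: at [13, 22, 49, 57, 88, 123, 134, 145, 177, 182] ⇒ [14, 23, 50, 58, 89, 124, 135, 146, 178, 183]
  PtaV AATAG/5: at [120, 128, 139, 203] ⇒ [125, 133, 144, 208]
  IvoIII ACCAGATT/8: at [0, 67, 80, 98, 106, 194] ⇒ [8, 75, 88, 106, 114, 202]

All cut coordinates (distinct, sorted): [8, 14, 23, 31, 50, 58, 75, 88, 89, 106, 114, 124, 125, 133, 135, 144, 146, 169, 178, 183, 193, 202, 208, 214]

Fragments:
  [0,8): 8 bp
  [8,14): 6 bp
  [14,23): 9 bp
  [23,31): 8 bp
  [31,50): 19 bp
  [50,58): 8 bp
  [58,75): 17 bp
  [75,88): 13 bp
  [88,89): 1 bp
  [89,106): 17 bp
  [106,114): 8 bp
  [114,124): 10 bp
  [124,125): 1 bp
  [125,133): 8 bp
  [133,135): 2 bp
  [135,144): 9 bp
  [144,146): 2 bp
  [146,169): 23 bp
  [169,178): 9 bp
  [178,183): 5 bp
  [183,193): 10 bp
  [193,202): 9 bp
  [202,208): 6 bp
  [208,214): 6 bp
  [214,220): 6 bp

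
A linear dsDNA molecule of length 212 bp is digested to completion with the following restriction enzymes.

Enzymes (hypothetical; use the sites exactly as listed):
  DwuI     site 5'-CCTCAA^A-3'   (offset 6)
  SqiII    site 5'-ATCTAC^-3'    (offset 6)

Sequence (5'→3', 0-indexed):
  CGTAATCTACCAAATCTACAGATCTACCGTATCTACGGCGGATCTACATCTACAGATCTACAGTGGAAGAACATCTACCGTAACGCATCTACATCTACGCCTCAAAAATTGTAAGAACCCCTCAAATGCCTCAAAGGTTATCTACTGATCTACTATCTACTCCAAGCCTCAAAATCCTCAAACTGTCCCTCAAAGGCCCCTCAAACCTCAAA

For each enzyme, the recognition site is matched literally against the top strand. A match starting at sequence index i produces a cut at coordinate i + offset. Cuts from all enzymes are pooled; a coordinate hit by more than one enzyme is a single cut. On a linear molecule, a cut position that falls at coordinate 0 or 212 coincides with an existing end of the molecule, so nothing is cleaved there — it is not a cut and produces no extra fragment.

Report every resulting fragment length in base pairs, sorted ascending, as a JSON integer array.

Site scan:
  DwuI CCTCAAA/6: at [99, 119, 128, 166, 175, 187, 198, 205] ⇒ [105, 125, 134, 172, 181, 193, 204, 211]
  SqiII ATCTAC/6: at [4, 13, 21, 30, 41, 47, 55, 72, 86, 92, 139, 147, 154] ⇒ [10, 19, 27, 36, 47, 53, 61, 78, 92, 98, 145, 153, 160]

Pooled cuts: [10, 19, 27, 36, 47, 53, 61, 78, 92, 98, 105, 125, 134, 145, 153, 160, 172, 181, 193, 204, 211]

Fragment lengths:
  [0,10): 10 bp
  [10,19): 9 bp
  [19,27): 8 bp
  [27,36): 9 bp
  [36,47): 11 bp
  [47,53): 6 bp
  [53,61): 8 bp
  [61,78): 17 bp
  [78,92): 14 bp
  [92,98): 6 bp
  [98,105): 7 bp
  [105,125): 20 bp
  [125,134): 9 bp
  [134,145): 11 bp
  [145,153): 8 bp
  [153,160): 7 bp
  [160,172): 12 bp
  [172,181): 9 bp
  [181,193): 12 bp
  [193,204): 11 bp
  [204,211): 7 bp
  [211,212): 1 bp

[1,6,6,7,7,7,8,8,8,9,9,9,9,10,11,11,11,12,12,14,17,20]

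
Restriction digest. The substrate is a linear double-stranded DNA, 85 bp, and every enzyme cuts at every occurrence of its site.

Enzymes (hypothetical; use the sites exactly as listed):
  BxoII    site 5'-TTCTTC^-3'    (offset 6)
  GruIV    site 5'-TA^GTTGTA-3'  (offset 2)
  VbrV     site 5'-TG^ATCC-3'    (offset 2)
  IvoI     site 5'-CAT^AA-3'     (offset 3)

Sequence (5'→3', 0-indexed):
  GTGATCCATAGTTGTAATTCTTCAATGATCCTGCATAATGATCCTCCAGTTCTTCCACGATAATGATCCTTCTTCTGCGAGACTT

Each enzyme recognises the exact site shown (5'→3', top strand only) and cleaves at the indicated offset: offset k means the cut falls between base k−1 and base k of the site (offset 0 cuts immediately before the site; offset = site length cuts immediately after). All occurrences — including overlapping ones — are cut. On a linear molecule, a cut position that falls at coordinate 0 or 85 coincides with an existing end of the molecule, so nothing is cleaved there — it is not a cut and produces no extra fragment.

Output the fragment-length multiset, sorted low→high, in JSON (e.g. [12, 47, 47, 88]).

[3,4,4,7,9,10,10,10,13,15]

Site scan:
  BxoII TTCTTC/6: at [17, 49, 69] ⇒ [23, 55, 75]
  GruIV TAGTTGTA/2: at [8] ⇒ [10]
  VbrV TGATCC/2: at [1, 25, 38, 63] ⇒ [3, 27, 40, 65]
  IvoI CATAA/3: at [33] ⇒ [36]

All cut coordinates (distinct, sorted): [3, 10, 23, 27, 36, 40, 55, 65, 75]

Fragment lengths:
  [0,3): 3 bp
  [3,10): 7 bp
  [10,23): 13 bp
  [23,27): 4 bp
  [27,36): 9 bp
  [36,40): 4 bp
  [40,55): 15 bp
  [55,65): 10 bp
  [65,75): 10 bp
  [75,85): 10 bp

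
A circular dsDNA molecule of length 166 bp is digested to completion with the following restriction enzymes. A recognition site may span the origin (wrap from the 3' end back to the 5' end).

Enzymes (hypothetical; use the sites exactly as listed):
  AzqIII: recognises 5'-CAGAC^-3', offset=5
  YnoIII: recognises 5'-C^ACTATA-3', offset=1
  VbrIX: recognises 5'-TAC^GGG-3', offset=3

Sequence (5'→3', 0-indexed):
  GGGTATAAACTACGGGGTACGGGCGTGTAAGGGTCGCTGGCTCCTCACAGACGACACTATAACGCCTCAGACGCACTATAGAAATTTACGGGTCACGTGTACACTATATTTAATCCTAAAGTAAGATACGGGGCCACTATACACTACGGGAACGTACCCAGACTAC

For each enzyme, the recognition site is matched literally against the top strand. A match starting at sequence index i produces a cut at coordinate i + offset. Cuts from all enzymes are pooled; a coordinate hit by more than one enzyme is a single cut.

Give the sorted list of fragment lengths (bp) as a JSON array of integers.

[2,3,3,6,7,12,13,13,15,16,17,27,32]

Scan for sites:
  AzqIII (CAGAC, off=5): starts [47, 67, 158] → cuts [52, 72, 163]
  YnoIII (CACTATA, off=1): starts [54, 73, 101, 134] → cuts [55, 74, 102, 135]
  VbrIX (TACGGG, off=3): starts [10, 17, 86, 126, 144, 163] → cuts [0, 13, 20, 89, 129, 147]

Pooled cuts: [0, 13, 20, 52, 55, 72, 74, 89, 102, 129, 135, 147, 163]

Fragment lengths:
  0→13: 13 bp
  13→20: 7 bp
  20→52: 32 bp
  52→55: 3 bp
  55→72: 17 bp
  72→74: 2 bp
  74→89: 15 bp
  89→102: 13 bp
  102→129: 27 bp
  129→135: 6 bp
  135→147: 12 bp
  147→163: 16 bp
  163→0 (wrap): 166-163+0 = 3 bp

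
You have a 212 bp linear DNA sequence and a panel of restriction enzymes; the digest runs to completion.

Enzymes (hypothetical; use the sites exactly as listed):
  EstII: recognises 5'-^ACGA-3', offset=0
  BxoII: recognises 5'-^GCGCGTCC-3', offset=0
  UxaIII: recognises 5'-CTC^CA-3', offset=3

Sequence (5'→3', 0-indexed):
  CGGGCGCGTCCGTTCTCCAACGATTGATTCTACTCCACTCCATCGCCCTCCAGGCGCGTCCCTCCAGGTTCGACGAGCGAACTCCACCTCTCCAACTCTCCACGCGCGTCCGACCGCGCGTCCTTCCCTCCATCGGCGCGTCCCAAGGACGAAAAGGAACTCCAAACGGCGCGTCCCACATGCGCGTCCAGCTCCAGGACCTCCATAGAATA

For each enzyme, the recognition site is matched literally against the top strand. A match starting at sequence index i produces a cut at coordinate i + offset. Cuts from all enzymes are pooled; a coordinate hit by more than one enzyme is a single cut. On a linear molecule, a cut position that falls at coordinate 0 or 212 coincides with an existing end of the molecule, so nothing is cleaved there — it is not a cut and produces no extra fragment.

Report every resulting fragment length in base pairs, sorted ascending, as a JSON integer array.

[2,3,3,3,5,5,6,8,8,8,9,9,10,11,12,12,13,13,13,14,14,15,16]

Scan for sites:
  EstII (ACGA, off=0): starts [19, 72, 148] → cuts [19, 72, 148]
  BxoII (GCGCGTCC, off=0): starts [3, 53, 103, 115, 135, 168, 181] → cuts [3, 53, 103, 115, 135, 168, 181]
  UxaIII (CTCCA, off=3): starts [14, 32, 37, 47, 61, 81, 89, 97, 127, 159, 191, 200] → cuts [17, 35, 40, 50, 64, 84, 92, 100, 130, 162, 194, 203]

All cut coordinates (distinct, sorted): [3, 17, 19, 35, 40, 50, 53, 64, 72, 84, 92, 100, 103, 115, 130, 135, 148, 162, 168, 181, 194, 203]

Fragment lengths:
  [0,3): 3 bp
  [3,17): 14 bp
  [17,19): 2 bp
  [19,35): 16 bp
  [35,40): 5 bp
  [40,50): 10 bp
  [50,53): 3 bp
  [53,64): 11 bp
  [64,72): 8 bp
  [72,84): 12 bp
  [84,92): 8 bp
  [92,100): 8 bp
  [100,103): 3 bp
  [103,115): 12 bp
  [115,130): 15 bp
  [130,135): 5 bp
  [135,148): 13 bp
  [148,162): 14 bp
  [162,168): 6 bp
  [168,181): 13 bp
  [181,194): 13 bp
  [194,203): 9 bp
  [203,212): 9 bp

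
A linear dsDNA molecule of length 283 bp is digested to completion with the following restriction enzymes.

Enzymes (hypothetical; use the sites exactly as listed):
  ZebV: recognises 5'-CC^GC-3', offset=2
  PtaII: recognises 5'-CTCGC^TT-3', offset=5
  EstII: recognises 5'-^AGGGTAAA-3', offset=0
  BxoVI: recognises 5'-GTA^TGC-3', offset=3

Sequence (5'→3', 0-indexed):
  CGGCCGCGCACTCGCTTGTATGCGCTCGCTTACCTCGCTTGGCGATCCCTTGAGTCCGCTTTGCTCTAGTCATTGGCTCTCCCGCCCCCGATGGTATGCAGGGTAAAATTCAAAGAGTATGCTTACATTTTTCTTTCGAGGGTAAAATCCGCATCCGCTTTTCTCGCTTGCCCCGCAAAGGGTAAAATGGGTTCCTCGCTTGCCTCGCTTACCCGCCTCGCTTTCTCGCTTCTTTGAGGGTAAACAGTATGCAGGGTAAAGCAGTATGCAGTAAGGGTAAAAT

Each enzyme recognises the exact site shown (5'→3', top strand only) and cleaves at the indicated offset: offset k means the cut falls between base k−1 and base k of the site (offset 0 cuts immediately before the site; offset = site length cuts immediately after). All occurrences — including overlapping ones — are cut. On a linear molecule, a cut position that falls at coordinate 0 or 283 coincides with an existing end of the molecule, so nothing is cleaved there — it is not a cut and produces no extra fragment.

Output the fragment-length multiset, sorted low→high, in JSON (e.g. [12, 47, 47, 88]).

Scan for sites:
  ZebV CCGC/2: at [3, 55, 81, 148, 154, 172, 212] ⇒ [5, 57, 83, 150, 156, 174, 214]
  PtaII CTCGCTT/5: at [10, 24, 33, 162, 194, 203, 216, 224] ⇒ [15, 29, 38, 167, 199, 208, 221, 229]
  EstII AGGGTAAA/0: at [99, 138, 178, 236, 252, 273] ⇒ [99, 138, 178, 236, 252, 273]
  BxoVI GTATGC/3: at [17, 93, 116, 246, 263] ⇒ [20, 96, 119, 249, 266]

Pooled cuts: [5, 15, 20, 29, 38, 57, 83, 96, 99, 119, 138, 150, 156, 167, 174, 178, 199, 208, 214, 221, 229, 236, 249, 252, 266, 273]

Fragment lengths:
  [0,5): 5 bp
  [5,15): 10 bp
  [15,20): 5 bp
  [20,29): 9 bp
  [29,38): 9 bp
  [38,57): 19 bp
  [57,83): 26 bp
  [83,96): 13 bp
  [96,99): 3 bp
  [99,119): 20 bp
  [119,138): 19 bp
  [138,150): 12 bp
  [150,156): 6 bp
  [156,167): 11 bp
  [167,174): 7 bp
  [174,178): 4 bp
  [178,199): 21 bp
  [199,208): 9 bp
  [208,214): 6 bp
  [214,221): 7 bp
  [221,229): 8 bp
  [229,236): 7 bp
  [236,249): 13 bp
  [249,252): 3 bp
  [252,266): 14 bp
  [266,273): 7 bp
  [273,283): 10 bp

[3,3,4,5,5,6,6,7,7,7,7,8,9,9,9,10,10,11,12,13,13,14,19,19,20,21,26]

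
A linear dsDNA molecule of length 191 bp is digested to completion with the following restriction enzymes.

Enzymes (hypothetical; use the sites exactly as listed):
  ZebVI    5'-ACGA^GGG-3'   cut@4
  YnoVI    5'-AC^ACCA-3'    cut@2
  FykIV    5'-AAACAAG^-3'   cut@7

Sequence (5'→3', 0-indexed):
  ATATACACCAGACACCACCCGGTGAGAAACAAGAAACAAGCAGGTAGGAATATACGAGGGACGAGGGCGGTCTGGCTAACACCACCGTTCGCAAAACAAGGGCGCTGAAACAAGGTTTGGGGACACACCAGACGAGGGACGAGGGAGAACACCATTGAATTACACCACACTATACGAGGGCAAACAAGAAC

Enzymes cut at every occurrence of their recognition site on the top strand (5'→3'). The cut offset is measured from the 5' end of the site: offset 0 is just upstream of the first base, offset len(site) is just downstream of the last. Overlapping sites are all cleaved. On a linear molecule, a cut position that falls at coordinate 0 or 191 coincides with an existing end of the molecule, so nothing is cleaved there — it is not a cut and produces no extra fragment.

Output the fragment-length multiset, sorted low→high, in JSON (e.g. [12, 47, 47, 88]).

Per-enzyme occurrences:
  ZebVI ACGAGGG/4: at [53, 60, 131, 138, 173] ⇒ [57, 64, 135, 142, 177]
  YnoVI ACACCA/2: at [4, 11, 78, 124, 148, 161] ⇒ [6, 13, 80, 126, 150, 163]
  FykIV AAACAAG/7: at [26, 33, 93, 107, 181] ⇒ [33, 40, 100, 114, 188]

Pooled cuts: [6, 13, 33, 40, 57, 64, 80, 100, 114, 126, 135, 142, 150, 163, 177, 188]

Fragment lengths:
  [0,6): 6 bp
  [6,13): 7 bp
  [13,33): 20 bp
  [33,40): 7 bp
  [40,57): 17 bp
  [57,64): 7 bp
  [64,80): 16 bp
  [80,100): 20 bp
  [100,114): 14 bp
  [114,126): 12 bp
  [126,135): 9 bp
  [135,142): 7 bp
  [142,150): 8 bp
  [150,163): 13 bp
  [163,177): 14 bp
  [177,188): 11 bp
  [188,191): 3 bp

[3,6,7,7,7,7,8,9,11,12,13,14,14,16,17,20,20]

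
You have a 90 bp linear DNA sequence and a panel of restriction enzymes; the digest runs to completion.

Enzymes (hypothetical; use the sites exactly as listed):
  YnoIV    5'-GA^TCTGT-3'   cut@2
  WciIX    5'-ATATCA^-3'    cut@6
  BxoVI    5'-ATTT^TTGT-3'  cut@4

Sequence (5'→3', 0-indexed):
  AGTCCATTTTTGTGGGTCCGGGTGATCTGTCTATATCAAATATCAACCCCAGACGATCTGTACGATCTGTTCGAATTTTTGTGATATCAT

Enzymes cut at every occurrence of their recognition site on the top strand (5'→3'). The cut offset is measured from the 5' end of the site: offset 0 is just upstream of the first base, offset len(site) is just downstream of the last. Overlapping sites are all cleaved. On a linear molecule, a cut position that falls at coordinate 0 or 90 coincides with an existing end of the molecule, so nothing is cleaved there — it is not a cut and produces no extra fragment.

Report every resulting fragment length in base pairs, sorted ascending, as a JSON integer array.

Scan for sites:
  YnoIV (GATCTGT, off=2): starts [23, 54, 63] → cuts [25, 56, 65]
  WciIX (ATATCA, off=6): starts [32, 39, 83] → cuts [38, 45, 89]
  BxoVI (ATTTTTGT, off=4): starts [5, 74] → cuts [9, 78]

Pooled cuts: [9, 25, 38, 45, 56, 65, 78, 89]

Fragments:
  [0,9): 9 bp
  [9,25): 16 bp
  [25,38): 13 bp
  [38,45): 7 bp
  [45,56): 11 bp
  [56,65): 9 bp
  [65,78): 13 bp
  [78,89): 11 bp
  [89,90): 1 bp

[1,7,9,9,11,11,13,13,16]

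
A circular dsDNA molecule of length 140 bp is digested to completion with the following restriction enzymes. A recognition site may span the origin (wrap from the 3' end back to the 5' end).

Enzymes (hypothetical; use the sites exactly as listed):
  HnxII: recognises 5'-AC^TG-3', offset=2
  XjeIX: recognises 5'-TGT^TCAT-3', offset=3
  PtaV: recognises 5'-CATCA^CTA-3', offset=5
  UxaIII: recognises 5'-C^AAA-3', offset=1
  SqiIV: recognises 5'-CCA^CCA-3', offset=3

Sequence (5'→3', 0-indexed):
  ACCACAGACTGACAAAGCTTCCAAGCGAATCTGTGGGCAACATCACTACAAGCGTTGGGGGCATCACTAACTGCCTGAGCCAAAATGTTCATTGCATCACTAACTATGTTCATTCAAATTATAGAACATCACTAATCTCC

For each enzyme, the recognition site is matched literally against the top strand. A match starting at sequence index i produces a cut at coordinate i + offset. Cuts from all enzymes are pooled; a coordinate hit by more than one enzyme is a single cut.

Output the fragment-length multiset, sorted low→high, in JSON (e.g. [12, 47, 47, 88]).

[4,5,6,7,8,10,10,10,11,16,21,32]

Scan for sites:
  HnxII ACTG/2: at [7, 69] ⇒ [9, 71]
  XjeIX TGTTCAT/3: at [85, 106] ⇒ [88, 109]
  PtaV CATCACTA/5: at [40, 61, 94, 126] ⇒ [45, 66, 99, 131]
  UxaIII CAAA/1: at [12, 80, 114] ⇒ [13, 81, 115]
  SqiIV CCACCA/3: at [138] ⇒ [1]

All cut coordinates (distinct, sorted): [1, 9, 13, 45, 66, 71, 81, 88, 99, 109, 115, 131]

Fragments:
  1→9: 8 bp
  9→13: 4 bp
  13→45: 32 bp
  45→66: 21 bp
  66→71: 5 bp
  71→81: 10 bp
  81→88: 7 bp
  88→99: 11 bp
  99→109: 10 bp
  109→115: 6 bp
  115→131: 16 bp
  131→1 (wrap): 140-131+1 = 10 bp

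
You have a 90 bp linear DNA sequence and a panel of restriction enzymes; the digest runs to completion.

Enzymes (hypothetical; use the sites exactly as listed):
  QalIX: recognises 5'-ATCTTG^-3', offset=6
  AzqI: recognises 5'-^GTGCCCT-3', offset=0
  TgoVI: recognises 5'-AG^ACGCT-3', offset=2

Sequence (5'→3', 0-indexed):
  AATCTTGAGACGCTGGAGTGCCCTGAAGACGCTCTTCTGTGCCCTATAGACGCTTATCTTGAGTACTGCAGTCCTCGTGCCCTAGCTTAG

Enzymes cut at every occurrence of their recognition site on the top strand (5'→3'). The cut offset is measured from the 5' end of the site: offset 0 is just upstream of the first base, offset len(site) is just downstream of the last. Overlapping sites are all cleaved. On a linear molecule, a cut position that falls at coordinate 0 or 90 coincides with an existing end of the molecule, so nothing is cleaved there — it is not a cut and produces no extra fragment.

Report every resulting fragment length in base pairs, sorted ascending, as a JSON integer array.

[2,7,8,10,11,11,12,14,15]

Per-enzyme occurrences:
  QalIX (ATCTTG, off=6): starts [1, 55] → cuts [7, 61]
  AzqI (GTGCCCT, off=0): starts [17, 38, 76] → cuts [17, 38, 76]
  TgoVI (AGACGCT, off=2): starts [7, 26, 47] → cuts [9, 28, 49]

All cut coordinates (distinct, sorted): [7, 9, 17, 28, 38, 49, 61, 76]

Fragment lengths:
  [0,7): 7 bp
  [7,9): 2 bp
  [9,17): 8 bp
  [17,28): 11 bp
  [28,38): 10 bp
  [38,49): 11 bp
  [49,61): 12 bp
  [61,76): 15 bp
  [76,90): 14 bp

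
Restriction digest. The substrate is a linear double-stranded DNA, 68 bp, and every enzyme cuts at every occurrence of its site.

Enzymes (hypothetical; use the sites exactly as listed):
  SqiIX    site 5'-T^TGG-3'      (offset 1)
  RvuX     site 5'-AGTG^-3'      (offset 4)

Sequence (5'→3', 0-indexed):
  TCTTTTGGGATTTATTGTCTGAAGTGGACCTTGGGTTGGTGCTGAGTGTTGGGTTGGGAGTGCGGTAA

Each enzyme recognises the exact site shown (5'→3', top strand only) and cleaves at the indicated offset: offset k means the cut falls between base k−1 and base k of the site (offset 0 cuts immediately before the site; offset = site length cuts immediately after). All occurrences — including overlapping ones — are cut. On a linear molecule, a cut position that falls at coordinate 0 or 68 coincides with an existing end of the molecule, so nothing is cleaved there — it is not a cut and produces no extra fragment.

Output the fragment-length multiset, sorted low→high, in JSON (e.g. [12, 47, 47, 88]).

[1,5,5,5,5,6,8,12,21]

Per-enzyme occurrences:
  SqiIX (TTGG, off=1): starts [4, 30, 35, 48, 53] → cuts [5, 31, 36, 49, 54]
  RvuX (AGTG, off=4): starts [22, 44, 58] → cuts [26, 48, 62]

Pooled cuts: [5, 26, 31, 36, 48, 49, 54, 62]

Fragments:
  [0,5): 5 bp
  [5,26): 21 bp
  [26,31): 5 bp
  [31,36): 5 bp
  [36,48): 12 bp
  [48,49): 1 bp
  [49,54): 5 bp
  [54,62): 8 bp
  [62,68): 6 bp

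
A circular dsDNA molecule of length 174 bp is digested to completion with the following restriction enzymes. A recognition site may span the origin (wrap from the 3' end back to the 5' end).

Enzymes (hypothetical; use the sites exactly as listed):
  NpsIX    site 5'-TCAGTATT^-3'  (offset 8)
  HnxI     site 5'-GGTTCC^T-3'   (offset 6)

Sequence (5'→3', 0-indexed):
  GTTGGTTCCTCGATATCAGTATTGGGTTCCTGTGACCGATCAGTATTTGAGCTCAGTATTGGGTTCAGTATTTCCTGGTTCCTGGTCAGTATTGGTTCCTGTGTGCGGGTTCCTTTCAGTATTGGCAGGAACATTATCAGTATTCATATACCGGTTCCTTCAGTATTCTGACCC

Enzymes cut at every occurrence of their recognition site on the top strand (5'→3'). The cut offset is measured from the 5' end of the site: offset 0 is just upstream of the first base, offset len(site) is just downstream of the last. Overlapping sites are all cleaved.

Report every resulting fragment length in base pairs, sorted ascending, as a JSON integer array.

Site scan:
  NpsIX (TCAGTATT, off=8): starts [15, 39, 52, 64, 85, 115, 136, 159] → cuts [23, 47, 60, 72, 93, 123, 144, 167]
  HnxI (GGTTCCT, off=6): starts [3, 24, 76, 93, 107, 152] → cuts [9, 30, 82, 99, 113, 158]

All cut coordinates (distinct, sorted): [9, 23, 30, 47, 60, 72, 82, 93, 99, 113, 123, 144, 158, 167]

Fragment lengths:
  9→23: 14 bp
  23→30: 7 bp
  30→47: 17 bp
  47→60: 13 bp
  60→72: 12 bp
  72→82: 10 bp
  82→93: 11 bp
  93→99: 6 bp
  99→113: 14 bp
  113→123: 10 bp
  123→144: 21 bp
  144→158: 14 bp
  158→167: 9 bp
  167→9 (wrap): 174-167+9 = 16 bp

[6,7,9,10,10,11,12,13,14,14,14,16,17,21]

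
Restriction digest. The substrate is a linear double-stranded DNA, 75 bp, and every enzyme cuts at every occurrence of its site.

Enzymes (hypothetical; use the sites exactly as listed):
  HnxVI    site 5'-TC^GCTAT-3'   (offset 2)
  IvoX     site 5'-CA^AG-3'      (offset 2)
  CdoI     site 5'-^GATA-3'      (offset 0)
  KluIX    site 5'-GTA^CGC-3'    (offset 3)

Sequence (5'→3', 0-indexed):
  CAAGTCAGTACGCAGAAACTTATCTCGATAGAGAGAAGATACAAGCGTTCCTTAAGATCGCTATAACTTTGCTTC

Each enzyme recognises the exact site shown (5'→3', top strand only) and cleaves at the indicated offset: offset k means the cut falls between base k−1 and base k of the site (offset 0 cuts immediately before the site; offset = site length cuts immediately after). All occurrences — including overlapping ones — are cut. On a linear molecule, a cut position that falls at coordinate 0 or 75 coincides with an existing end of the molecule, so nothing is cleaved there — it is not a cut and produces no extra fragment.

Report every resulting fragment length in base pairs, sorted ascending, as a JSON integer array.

Site scan:
  HnxVI TCGCTAT/2: at [57] ⇒ [59]
  IvoX CAAG/2: at [0, 41] ⇒ [2, 43]
  CdoI GATA/0: at [26, 37] ⇒ [26, 37]
  KluIX GTACGC/3: at [7] ⇒ [10]

All cut coordinates (distinct, sorted): [2, 10, 26, 37, 43, 59]

Fragment lengths:
  [0,2): 2 bp
  [2,10): 8 bp
  [10,26): 16 bp
  [26,37): 11 bp
  [37,43): 6 bp
  [43,59): 16 bp
  [59,75): 16 bp

[2,6,8,11,16,16,16]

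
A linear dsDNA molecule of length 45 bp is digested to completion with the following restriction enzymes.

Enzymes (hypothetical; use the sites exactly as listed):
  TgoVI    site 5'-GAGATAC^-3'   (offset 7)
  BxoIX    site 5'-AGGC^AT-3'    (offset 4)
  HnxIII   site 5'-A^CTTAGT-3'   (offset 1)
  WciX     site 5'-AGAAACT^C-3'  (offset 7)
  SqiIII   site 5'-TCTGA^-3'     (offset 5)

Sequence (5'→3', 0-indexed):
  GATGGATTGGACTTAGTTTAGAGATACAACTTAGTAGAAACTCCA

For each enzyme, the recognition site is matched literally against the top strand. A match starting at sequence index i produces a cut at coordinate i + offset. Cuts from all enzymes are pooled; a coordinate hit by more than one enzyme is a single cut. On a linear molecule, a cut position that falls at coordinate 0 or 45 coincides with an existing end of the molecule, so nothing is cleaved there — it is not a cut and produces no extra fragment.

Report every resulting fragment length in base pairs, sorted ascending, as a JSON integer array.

[2,3,11,13,16]

Site scan:
  TgoVI GAGATAC/7: at [20] ⇒ [27]
  BxoIX (AGGCAT, off=4): no sites
  HnxIII ACTTAGT/1: at [10, 28] ⇒ [11, 29]
  WciX AGAAACTC/7: at [35] ⇒ [42]
  SqiIII (TCTGA, off=5): no sites

Pooled cuts: [11, 27, 29, 42]

Fragment lengths:
  [0,11): 11 bp
  [11,27): 16 bp
  [27,29): 2 bp
  [29,42): 13 bp
  [42,45): 3 bp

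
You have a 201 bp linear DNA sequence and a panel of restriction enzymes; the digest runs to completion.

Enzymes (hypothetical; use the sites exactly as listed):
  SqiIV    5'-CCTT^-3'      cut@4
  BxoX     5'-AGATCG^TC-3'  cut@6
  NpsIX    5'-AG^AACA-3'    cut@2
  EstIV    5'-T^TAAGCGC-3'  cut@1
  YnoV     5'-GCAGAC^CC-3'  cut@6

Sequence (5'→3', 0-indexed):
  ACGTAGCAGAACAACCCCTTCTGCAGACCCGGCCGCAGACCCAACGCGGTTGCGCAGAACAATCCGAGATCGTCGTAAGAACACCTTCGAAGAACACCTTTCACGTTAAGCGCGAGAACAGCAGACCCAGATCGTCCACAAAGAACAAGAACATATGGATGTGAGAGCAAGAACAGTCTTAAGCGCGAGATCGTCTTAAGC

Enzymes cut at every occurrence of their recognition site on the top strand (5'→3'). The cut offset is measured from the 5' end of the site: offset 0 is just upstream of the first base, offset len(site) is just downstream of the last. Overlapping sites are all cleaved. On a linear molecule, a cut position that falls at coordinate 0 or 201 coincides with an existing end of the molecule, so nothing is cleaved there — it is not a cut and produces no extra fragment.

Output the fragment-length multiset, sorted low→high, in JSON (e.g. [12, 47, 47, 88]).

Site scan:
  SqiIV CCTT/4: at [16, 83, 96] ⇒ [20, 87, 100]
  BxoX AGATCGTC/6: at [66, 128, 187] ⇒ [72, 134, 193]
  NpsIX AGAACA/2: at [7, 55, 77, 90, 114, 141, 147, 169] ⇒ [9, 57, 79, 92, 116, 143, 149, 171]
  EstIV TTAAGCGC/1: at [105, 178] ⇒ [106, 179]
  YnoV GCAGACCC/6: at [22, 34, 120] ⇒ [28, 40, 126]

All cut coordinates (distinct, sorted): [9, 20, 28, 40, 57, 72, 79, 87, 92, 100, 106, 116, 126, 134, 143, 149, 171, 179, 193]

Fragments:
  [0,9): 9 bp
  [9,20): 11 bp
  [20,28): 8 bp
  [28,40): 12 bp
  [40,57): 17 bp
  [57,72): 15 bp
  [72,79): 7 bp
  [79,87): 8 bp
  [87,92): 5 bp
  [92,100): 8 bp
  [100,106): 6 bp
  [106,116): 10 bp
  [116,126): 10 bp
  [126,134): 8 bp
  [134,143): 9 bp
  [143,149): 6 bp
  [149,171): 22 bp
  [171,179): 8 bp
  [179,193): 14 bp
  [193,201): 8 bp

[5,6,6,7,8,8,8,8,8,8,9,9,10,10,11,12,14,15,17,22]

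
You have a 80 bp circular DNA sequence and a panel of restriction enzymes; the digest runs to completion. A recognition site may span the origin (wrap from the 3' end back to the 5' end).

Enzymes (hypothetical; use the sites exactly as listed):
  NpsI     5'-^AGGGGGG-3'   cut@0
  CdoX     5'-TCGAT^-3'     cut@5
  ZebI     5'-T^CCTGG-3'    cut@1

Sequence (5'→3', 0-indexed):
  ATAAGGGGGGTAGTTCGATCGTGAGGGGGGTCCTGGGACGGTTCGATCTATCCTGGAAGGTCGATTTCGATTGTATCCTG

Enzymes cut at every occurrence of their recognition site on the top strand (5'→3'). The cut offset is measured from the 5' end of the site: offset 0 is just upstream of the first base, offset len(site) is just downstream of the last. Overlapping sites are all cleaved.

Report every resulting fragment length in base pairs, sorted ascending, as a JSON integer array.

Scan for sites:
  NpsI AGGGGGG/0: at [3, 23] ⇒ [3, 23]
  CdoX TCGAT/5: at [14, 42, 60, 66] ⇒ [19, 47, 65, 71]
  ZebI TCCTGG/1: at [30, 50] ⇒ [31, 51]

All cut coordinates (distinct, sorted): [3, 19, 23, 31, 47, 51, 65, 71]

Fragment lengths:
  3→19: 16 bp
  19→23: 4 bp
  23→31: 8 bp
  31→47: 16 bp
  47→51: 4 bp
  51→65: 14 bp
  65→71: 6 bp
  71→3 (wrap): 80-71+3 = 12 bp

[4,4,6,8,12,14,16,16]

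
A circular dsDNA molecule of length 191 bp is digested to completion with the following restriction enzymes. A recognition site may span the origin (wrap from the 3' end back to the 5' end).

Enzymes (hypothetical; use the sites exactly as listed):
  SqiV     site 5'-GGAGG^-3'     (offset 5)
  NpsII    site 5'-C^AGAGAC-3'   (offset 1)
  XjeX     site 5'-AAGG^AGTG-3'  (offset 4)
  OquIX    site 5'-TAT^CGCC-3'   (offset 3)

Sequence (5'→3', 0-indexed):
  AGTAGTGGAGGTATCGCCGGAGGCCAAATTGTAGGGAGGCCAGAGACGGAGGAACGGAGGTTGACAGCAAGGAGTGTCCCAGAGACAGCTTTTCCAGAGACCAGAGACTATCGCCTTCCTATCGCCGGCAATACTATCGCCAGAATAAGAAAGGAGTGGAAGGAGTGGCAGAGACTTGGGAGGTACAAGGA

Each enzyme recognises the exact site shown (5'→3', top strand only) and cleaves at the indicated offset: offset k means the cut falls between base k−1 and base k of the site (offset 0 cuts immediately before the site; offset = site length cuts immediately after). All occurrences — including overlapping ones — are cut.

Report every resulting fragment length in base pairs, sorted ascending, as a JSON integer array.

[2,3,6,7,8,8,9,9,9,11,11,12,14,15,15,16,17,19]

Scan for sites:
  SqiV GGAGG/5: at [6, 18, 34, 47, 55, 178] ⇒ [11, 23, 39, 52, 60, 183]
  NpsII CAGAGAC/1: at [40, 79, 94, 101, 168] ⇒ [41, 80, 95, 102, 169]
  XjeX AAGGAGTG/4: at [68, 150, 159] ⇒ [72, 154, 163]
  OquIX TATCGCC/3: at [11, 108, 119, 134] ⇒ [14, 111, 122, 137]

All cut coordinates (distinct, sorted): [11, 14, 23, 39, 41, 52, 60, 72, 80, 95, 102, 111, 122, 137, 154, 163, 169, 183]

Fragments:
  11→14: 3 bp
  14→23: 9 bp
  23→39: 16 bp
  39→41: 2 bp
  41→52: 11 bp
  52→60: 8 bp
  60→72: 12 bp
  72→80: 8 bp
  80→95: 15 bp
  95→102: 7 bp
  102→111: 9 bp
  111→122: 11 bp
  122→137: 15 bp
  137→154: 17 bp
  154→163: 9 bp
  163→169: 6 bp
  169→183: 14 bp
  183→11 (wrap): 191-183+11 = 19 bp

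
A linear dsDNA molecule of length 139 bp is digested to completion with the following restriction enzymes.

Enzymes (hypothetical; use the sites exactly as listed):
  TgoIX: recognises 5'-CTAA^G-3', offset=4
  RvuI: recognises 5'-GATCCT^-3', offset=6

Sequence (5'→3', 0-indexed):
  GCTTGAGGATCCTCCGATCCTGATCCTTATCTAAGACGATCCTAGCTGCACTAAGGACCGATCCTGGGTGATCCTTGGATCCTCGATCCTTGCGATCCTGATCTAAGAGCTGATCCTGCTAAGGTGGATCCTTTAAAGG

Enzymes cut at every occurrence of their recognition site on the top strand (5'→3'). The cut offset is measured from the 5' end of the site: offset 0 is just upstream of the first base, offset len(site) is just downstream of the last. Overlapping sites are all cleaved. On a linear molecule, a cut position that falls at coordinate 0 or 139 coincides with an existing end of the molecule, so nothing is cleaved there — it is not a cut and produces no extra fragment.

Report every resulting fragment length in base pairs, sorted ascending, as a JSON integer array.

[5,6,7,7,7,7,8,8,9,9,10,10,11,11,11,13]

Site scan:
  TgoIX CTAAG/4: at [30, 50, 102, 118] ⇒ [34, 54, 106, 122]
  RvuI GATCCT/6: at [7, 15, 21, 37, 59, 69, 77, 84, 93, 111, 126] ⇒ [13, 21, 27, 43, 65, 75, 83, 90, 99, 117, 132]

All cut coordinates (distinct, sorted): [13, 21, 27, 34, 43, 54, 65, 75, 83, 90, 99, 106, 117, 122, 132]

Fragment lengths:
  [0,13): 13 bp
  [13,21): 8 bp
  [21,27): 6 bp
  [27,34): 7 bp
  [34,43): 9 bp
  [43,54): 11 bp
  [54,65): 11 bp
  [65,75): 10 bp
  [75,83): 8 bp
  [83,90): 7 bp
  [90,99): 9 bp
  [99,106): 7 bp
  [106,117): 11 bp
  [117,122): 5 bp
  [122,132): 10 bp
  [132,139): 7 bp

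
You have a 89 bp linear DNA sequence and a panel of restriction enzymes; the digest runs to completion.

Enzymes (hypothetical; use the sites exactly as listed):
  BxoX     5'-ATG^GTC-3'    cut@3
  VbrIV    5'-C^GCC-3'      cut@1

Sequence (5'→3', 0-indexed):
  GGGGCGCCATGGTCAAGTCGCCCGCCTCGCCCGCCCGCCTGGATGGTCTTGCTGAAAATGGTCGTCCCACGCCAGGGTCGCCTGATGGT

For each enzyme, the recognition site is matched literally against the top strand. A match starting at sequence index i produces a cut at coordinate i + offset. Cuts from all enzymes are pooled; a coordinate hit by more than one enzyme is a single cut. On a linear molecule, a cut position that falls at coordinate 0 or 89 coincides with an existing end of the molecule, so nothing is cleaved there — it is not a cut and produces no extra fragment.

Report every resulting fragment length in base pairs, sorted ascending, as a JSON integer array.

Site scan:
  BxoX (ATGGTC, off=3): starts [8, 42, 57] → cuts [11, 45, 60]
  VbrIV (CGCC, off=1): starts [4, 18, 22, 27, 31, 35, 69, 78] → cuts [5, 19, 23, 28, 32, 36, 70, 79]

Pooled cuts: [5, 11, 19, 23, 28, 32, 36, 45, 60, 70, 79]

Fragments:
  [0,5): 5 bp
  [5,11): 6 bp
  [11,19): 8 bp
  [19,23): 4 bp
  [23,28): 5 bp
  [28,32): 4 bp
  [32,36): 4 bp
  [36,45): 9 bp
  [45,60): 15 bp
  [60,70): 10 bp
  [70,79): 9 bp
  [79,89): 10 bp

[4,4,4,5,5,6,8,9,9,10,10,15]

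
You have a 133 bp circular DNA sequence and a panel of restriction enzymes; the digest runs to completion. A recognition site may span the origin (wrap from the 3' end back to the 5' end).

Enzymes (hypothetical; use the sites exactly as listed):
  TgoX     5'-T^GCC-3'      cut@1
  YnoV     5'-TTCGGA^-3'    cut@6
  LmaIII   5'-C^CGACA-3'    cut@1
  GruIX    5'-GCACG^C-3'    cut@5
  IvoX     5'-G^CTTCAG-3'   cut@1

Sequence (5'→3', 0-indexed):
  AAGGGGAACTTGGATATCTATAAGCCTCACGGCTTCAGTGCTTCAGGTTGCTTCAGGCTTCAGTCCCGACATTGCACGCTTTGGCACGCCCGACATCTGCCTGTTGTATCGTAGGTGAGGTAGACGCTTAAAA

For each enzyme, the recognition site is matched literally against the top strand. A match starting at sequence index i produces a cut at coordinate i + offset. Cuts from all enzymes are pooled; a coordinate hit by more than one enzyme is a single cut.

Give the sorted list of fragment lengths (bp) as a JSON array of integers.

Per-enzyme occurrences:
  TgoX TGCC/1: at [97] ⇒ [98]
  YnoV (TTCGGA, off=6): no sites
  LmaIII CCGACA/1: at [65, 89] ⇒ [66, 90]
  GruIX GCACGC/5: at [73, 83] ⇒ [78, 88]
  IvoX GCTTCAG/1: at [31, 39, 49, 56] ⇒ [32, 40, 50, 57]

Pooled cuts: [32, 40, 50, 57, 66, 78, 88, 90, 98]

Fragments:
  32→40: 8 bp
  40→50: 10 bp
  50→57: 7 bp
  57→66: 9 bp
  66→78: 12 bp
  78→88: 10 bp
  88→90: 2 bp
  90→98: 8 bp
  98→32 (wrap): 133-98+32 = 67 bp

[2,7,8,8,9,10,10,12,67]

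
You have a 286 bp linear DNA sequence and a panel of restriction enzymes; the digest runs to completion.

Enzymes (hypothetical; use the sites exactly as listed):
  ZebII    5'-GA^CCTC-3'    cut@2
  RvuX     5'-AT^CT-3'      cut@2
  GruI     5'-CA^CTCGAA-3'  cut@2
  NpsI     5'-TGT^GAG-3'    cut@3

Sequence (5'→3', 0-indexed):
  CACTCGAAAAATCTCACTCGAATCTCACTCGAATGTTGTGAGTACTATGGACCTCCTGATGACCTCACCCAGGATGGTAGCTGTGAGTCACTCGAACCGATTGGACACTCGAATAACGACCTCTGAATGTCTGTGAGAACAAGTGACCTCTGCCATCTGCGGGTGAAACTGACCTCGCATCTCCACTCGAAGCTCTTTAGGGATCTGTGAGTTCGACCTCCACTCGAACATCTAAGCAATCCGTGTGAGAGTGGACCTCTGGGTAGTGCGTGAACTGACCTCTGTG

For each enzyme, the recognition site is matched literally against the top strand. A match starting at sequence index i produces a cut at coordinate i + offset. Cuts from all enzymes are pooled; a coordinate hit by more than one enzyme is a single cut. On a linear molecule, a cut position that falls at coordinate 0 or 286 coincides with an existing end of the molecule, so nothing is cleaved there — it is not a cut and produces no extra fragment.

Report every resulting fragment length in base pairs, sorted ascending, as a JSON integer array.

[2,4,4,4,5,6,6,7,8,8,8,9,9,10,10,11,12,12,12,12,15,15,16,17,19,22,23]

Scan for sites:
  ZebII (GACCTC, off=2): starts [49, 60, 117, 144, 170, 214, 253, 276] → cuts [51, 62, 119, 146, 172, 216, 255, 278]
  RvuX (ATCT, off=2): starts [10, 21, 154, 178, 202, 229] → cuts [12, 23, 156, 180, 204, 231]
  GruI (CACTCGAA, off=2): starts [0, 14, 25, 88, 105, 183, 220] → cuts [2, 16, 27, 90, 107, 185, 222]
  NpsI (TGTGAG, off=3): starts [36, 81, 131, 205, 243] → cuts [39, 84, 134, 208, 246]

All cut coordinates (distinct, sorted): [2, 12, 16, 23, 27, 39, 51, 62, 84, 90, 107, 119, 134, 146, 156, 172, 180, 185, 204, 208, 216, 222, 231, 246, 255, 278]

Fragments:
  [0,2): 2 bp
  [2,12): 10 bp
  [12,16): 4 bp
  [16,23): 7 bp
  [23,27): 4 bp
  [27,39): 12 bp
  [39,51): 12 bp
  [51,62): 11 bp
  [62,84): 22 bp
  [84,90): 6 bp
  [90,107): 17 bp
  [107,119): 12 bp
  [119,134): 15 bp
  [134,146): 12 bp
  [146,156): 10 bp
  [156,172): 16 bp
  [172,180): 8 bp
  [180,185): 5 bp
  [185,204): 19 bp
  [204,208): 4 bp
  [208,216): 8 bp
  [216,222): 6 bp
  [222,231): 9 bp
  [231,246): 15 bp
  [246,255): 9 bp
  [255,278): 23 bp
  [278,286): 8 bp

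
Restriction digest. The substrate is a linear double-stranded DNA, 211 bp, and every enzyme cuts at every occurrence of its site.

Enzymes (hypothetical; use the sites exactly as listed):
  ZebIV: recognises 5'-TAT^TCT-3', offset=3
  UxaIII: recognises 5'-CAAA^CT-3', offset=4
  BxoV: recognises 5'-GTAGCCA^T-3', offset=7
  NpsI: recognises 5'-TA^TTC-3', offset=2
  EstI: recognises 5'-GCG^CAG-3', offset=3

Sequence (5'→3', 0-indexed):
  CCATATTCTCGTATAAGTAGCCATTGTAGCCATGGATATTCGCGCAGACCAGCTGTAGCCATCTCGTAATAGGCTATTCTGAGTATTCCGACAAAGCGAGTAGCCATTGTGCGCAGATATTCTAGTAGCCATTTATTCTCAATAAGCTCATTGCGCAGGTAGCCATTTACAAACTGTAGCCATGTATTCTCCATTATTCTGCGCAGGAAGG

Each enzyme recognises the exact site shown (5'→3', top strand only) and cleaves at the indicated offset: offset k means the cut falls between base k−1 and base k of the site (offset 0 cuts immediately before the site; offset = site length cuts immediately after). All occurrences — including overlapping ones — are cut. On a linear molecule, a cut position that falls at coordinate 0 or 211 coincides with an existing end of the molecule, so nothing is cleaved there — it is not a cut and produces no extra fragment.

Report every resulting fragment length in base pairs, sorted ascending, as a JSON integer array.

Per-enzyme occurrences:
  ZebIV (TATTCT, off=3): starts [3, 74, 117, 133, 184, 194] → cuts [6, 77, 120, 136, 187, 197]
  UxaIII (CAAACT, off=4): starts [169] → cuts [173]
  BxoV (GTAGCCAT, off=7): starts [16, 25, 54, 99, 124, 158, 175] → cuts [23, 32, 61, 106, 131, 165, 182]
  NpsI (TATTC, off=2): starts [3, 36, 74, 83, 117, 133, 184, 194] → cuts [5, 38, 76, 85, 119, 135, 186, 196]
  EstI (GCGCAG, off=3): starts [41, 110, 152, 200] → cuts [44, 113, 155, 203]

Pooled cuts: [5, 6, 23, 32, 38, 44, 61, 76, 77, 85, 106, 113, 119, 120, 131, 135, 136, 155, 165, 173, 182, 186, 187, 196, 197, 203]

Fragment lengths:
  [0,5): 5 bp
  [5,6): 1 bp
  [6,23): 17 bp
  [23,32): 9 bp
  [32,38): 6 bp
  [38,44): 6 bp
  [44,61): 17 bp
  [61,76): 15 bp
  [76,77): 1 bp
  [77,85): 8 bp
  [85,106): 21 bp
  [106,113): 7 bp
  [113,119): 6 bp
  [119,120): 1 bp
  [120,131): 11 bp
  [131,135): 4 bp
  [135,136): 1 bp
  [136,155): 19 bp
  [155,165): 10 bp
  [165,173): 8 bp
  [173,182): 9 bp
  [182,186): 4 bp
  [186,187): 1 bp
  [187,196): 9 bp
  [196,197): 1 bp
  [197,203): 6 bp
  [203,211): 8 bp

[1,1,1,1,1,1,4,4,5,6,6,6,6,7,8,8,8,9,9,9,10,11,15,17,17,19,21]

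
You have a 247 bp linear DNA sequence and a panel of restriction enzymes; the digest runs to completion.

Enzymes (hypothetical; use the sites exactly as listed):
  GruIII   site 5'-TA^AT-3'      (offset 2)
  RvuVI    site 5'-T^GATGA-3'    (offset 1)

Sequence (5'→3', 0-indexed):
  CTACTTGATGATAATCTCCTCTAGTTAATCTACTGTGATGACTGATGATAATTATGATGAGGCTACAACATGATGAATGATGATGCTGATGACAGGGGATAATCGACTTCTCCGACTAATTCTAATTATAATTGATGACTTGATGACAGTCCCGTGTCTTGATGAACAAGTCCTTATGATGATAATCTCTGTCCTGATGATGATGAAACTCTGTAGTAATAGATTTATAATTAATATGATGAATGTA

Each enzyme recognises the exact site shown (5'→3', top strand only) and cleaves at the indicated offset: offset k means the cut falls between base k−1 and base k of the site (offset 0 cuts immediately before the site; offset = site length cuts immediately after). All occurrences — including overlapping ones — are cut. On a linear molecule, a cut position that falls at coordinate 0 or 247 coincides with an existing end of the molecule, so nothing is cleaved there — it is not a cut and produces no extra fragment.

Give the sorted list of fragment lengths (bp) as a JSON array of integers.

Site scan:
  GruIII TAAT/2: at [11, 25, 48, 99, 116, 122, 128, 182, 216, 227, 231] ⇒ [13, 27, 50, 101, 118, 124, 130, 184, 218, 229, 233]
  RvuVI TGATGA/1: at [5, 35, 42, 54, 70, 77, 86, 132, 140, 159, 176, 194, 197, 200, 236] ⇒ [6, 36, 43, 55, 71, 78, 87, 133, 141, 160, 177, 195, 198, 201, 237]

All cut coordinates (distinct, sorted): [6, 13, 27, 36, 43, 50, 55, 71, 78, 87, 101, 118, 124, 130, 133, 141, 160, 177, 184, 195, 198, 201, 218, 229, 233, 237]

Fragment lengths:
  [0,6): 6 bp
  [6,13): 7 bp
  [13,27): 14 bp
  [27,36): 9 bp
  [36,43): 7 bp
  [43,50): 7 bp
  [50,55): 5 bp
  [55,71): 16 bp
  [71,78): 7 bp
  [78,87): 9 bp
  [87,101): 14 bp
  [101,118): 17 bp
  [118,124): 6 bp
  [124,130): 6 bp
  [130,133): 3 bp
  [133,141): 8 bp
  [141,160): 19 bp
  [160,177): 17 bp
  [177,184): 7 bp
  [184,195): 11 bp
  [195,198): 3 bp
  [198,201): 3 bp
  [201,218): 17 bp
  [218,229): 11 bp
  [229,233): 4 bp
  [233,237): 4 bp
  [237,247): 10 bp

[3,3,3,4,4,5,6,6,6,7,7,7,7,7,8,9,9,10,11,11,14,14,16,17,17,17,19]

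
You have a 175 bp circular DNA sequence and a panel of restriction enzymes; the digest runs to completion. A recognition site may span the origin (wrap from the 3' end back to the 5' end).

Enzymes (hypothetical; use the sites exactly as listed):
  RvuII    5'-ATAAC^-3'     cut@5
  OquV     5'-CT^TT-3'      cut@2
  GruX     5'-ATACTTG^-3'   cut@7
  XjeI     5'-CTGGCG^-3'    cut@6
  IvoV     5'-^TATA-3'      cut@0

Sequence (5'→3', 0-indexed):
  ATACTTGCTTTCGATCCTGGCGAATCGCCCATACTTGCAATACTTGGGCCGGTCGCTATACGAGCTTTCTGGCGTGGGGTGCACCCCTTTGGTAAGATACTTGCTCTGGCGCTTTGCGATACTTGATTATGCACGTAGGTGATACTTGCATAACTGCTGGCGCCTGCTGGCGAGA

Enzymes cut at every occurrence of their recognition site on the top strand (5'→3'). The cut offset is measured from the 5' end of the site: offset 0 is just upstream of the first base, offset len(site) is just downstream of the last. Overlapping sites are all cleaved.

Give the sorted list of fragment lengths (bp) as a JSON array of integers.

[2,2,6,8,8,8,9,10,10,10,10,12,13,14,15,15,23]

Site scan:
  RvuII (ATAAC, off=5): starts [149] → cuts [154]
  OquV (CTTT, off=2): starts [7, 64, 86, 111] → cuts [9, 66, 88, 113]
  GruX (ATACTTG, off=7): starts [0, 30, 39, 96, 118, 141] → cuts [7, 37, 46, 103, 125, 148]
  XjeI (CTGGCG, off=6): starts [16, 68, 105, 156, 166] → cuts [22, 74, 111, 162, 172]
  IvoV (TATA, off=0): starts [56] → cuts [56]

Pooled cuts: [7, 9, 22, 37, 46, 56, 66, 74, 88, 103, 111, 113, 125, 148, 154, 162, 172]

Fragment lengths:
  7→9: 2 bp
  9→22: 13 bp
  22→37: 15 bp
  37→46: 9 bp
  46→56: 10 bp
  56→66: 10 bp
  66→74: 8 bp
  74→88: 14 bp
  88→103: 15 bp
  103→111: 8 bp
  111→113: 2 bp
  113→125: 12 bp
  125→148: 23 bp
  148→154: 6 bp
  154→162: 8 bp
  162→172: 10 bp
  172→7 (wrap): 175-172+7 = 10 bp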